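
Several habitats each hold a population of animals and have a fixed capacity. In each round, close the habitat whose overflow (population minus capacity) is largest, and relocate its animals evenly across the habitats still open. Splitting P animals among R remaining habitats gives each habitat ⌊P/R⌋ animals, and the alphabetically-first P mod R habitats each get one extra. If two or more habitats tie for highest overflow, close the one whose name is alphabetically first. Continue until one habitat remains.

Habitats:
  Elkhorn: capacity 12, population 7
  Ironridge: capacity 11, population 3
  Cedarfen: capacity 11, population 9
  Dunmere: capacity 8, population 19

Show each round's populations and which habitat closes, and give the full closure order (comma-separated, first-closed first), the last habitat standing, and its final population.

Closure order: Dunmere, Cedarfen, Elkhorn
Last habitat: Ironridge with 38 animals

Round 1: Cedarfen=9 Dunmere=19 Elkhorn=7 Ironridge=3 → close Dunmere (overflow 11)
  19÷3 = 6 each, +1 to first 1
Round 2: Cedarfen=16 Elkhorn=13 Ironridge=9 → close Cedarfen (overflow 5)
  16÷2 = 8 each, +1 to first 0
Round 3: Elkhorn=21 Ironridge=17 → close Elkhorn (overflow 9)
  21÷1 = 21 each, +1 to first 0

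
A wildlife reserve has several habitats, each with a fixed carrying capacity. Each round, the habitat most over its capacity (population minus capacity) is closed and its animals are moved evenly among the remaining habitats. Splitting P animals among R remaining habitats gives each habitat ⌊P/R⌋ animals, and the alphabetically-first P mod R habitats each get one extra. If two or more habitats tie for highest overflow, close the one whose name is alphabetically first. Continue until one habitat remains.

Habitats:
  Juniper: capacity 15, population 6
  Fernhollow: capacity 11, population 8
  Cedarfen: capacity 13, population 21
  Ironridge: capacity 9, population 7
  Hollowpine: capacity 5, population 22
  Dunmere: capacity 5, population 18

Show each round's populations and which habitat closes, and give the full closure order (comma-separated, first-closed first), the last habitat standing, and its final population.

Round 1: Cedarfen=21 Dunmere=18 Fernhollow=8 Hollowpine=22 Ironridge=7 Juniper=6 → close Hollowpine (overflow 17)
  22÷5 = 4 each, +1 to first 2
Round 2: Cedarfen=26 Dunmere=23 Fernhollow=12 Ironridge=11 Juniper=10 → close Dunmere (overflow 18)
  23÷4 = 5 each, +1 to first 3
Round 3: Cedarfen=32 Fernhollow=18 Ironridge=17 Juniper=15 → close Cedarfen (overflow 19)
  32÷3 = 10 each, +1 to first 2
Round 4: Fernhollow=29 Ironridge=28 Juniper=25 → close Ironridge (overflow 19)
  28÷2 = 14 each, +1 to first 0
Round 5: Fernhollow=43 Juniper=39 → close Fernhollow (overflow 32)
  43÷1 = 43 each, +1 to first 0

Closure order: Hollowpine, Dunmere, Cedarfen, Ironridge, Fernhollow
Last habitat: Juniper with 82 animals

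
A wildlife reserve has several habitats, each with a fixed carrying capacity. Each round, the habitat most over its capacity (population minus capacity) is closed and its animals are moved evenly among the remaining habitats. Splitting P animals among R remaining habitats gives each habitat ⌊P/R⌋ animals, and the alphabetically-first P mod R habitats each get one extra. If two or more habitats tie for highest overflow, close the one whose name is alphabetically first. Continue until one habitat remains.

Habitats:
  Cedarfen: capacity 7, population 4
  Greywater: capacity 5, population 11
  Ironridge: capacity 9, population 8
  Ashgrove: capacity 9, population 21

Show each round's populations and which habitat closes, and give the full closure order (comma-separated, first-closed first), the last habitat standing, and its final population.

Closure order: Ashgrove, Greywater, Ironridge
Last habitat: Cedarfen with 44 animals

Round 1: Ashgrove=21 Cedarfen=4 Greywater=11 Ironridge=8 → close Ashgrove (overflow 12)
  21÷3 = 7 each, +1 to first 0
Round 2: Cedarfen=11 Greywater=18 Ironridge=15 → close Greywater (overflow 13)
  18÷2 = 9 each, +1 to first 0
Round 3: Cedarfen=20 Ironridge=24 → close Ironridge (overflow 15)
  24÷1 = 24 each, +1 to first 0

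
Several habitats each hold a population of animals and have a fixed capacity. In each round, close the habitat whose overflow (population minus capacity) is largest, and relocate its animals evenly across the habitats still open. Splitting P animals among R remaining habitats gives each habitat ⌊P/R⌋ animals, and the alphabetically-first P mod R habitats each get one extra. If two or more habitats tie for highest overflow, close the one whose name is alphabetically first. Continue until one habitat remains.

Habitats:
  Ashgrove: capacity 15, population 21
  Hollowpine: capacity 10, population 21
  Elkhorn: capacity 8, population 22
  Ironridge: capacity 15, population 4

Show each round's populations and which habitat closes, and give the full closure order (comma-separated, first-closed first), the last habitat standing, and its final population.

Round 1: Ashgrove=21 Elkhorn=22 Hollowpine=21 Ironridge=4 → close Elkhorn (overflow 14)
  22÷3 = 7 each, +1 to first 1
Round 2: Ashgrove=29 Hollowpine=28 Ironridge=11 → close Hollowpine (overflow 18)
  28÷2 = 14 each, +1 to first 0
Round 3: Ashgrove=43 Ironridge=25 → close Ashgrove (overflow 28)
  43÷1 = 43 each, +1 to first 0

Closure order: Elkhorn, Hollowpine, Ashgrove
Last habitat: Ironridge with 68 animals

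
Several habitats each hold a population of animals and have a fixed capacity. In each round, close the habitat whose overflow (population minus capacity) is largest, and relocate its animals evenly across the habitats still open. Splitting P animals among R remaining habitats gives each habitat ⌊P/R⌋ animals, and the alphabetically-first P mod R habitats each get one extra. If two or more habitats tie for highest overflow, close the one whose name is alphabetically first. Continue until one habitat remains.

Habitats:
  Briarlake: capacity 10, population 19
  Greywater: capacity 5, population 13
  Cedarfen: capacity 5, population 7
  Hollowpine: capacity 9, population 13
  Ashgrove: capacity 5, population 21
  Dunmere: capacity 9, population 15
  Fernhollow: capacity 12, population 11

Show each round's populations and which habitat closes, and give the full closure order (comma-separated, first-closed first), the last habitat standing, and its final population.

Closure order: Ashgrove, Briarlake, Dunmere, Greywater, Cedarfen, Hollowpine
Last habitat: Fernhollow with 99 animals

Round 1: Ashgrove=21 Briarlake=19 Cedarfen=7 Dunmere=15 Fernhollow=11 Greywater=13 Hollowpine=13 → close Ashgrove (overflow 16)
  21÷6 = 3 each, +1 to first 3
Round 2: Briarlake=23 Cedarfen=11 Dunmere=19 Fernhollow=14 Greywater=16 Hollowpine=16 → close Briarlake (overflow 13)
  23÷5 = 4 each, +1 to first 3
Round 3: Cedarfen=16 Dunmere=24 Fernhollow=19 Greywater=20 Hollowpine=20 → close Dunmere (overflow 15)
  24÷4 = 6 each, +1 to first 0
Round 4: Cedarfen=22 Fernhollow=25 Greywater=26 Hollowpine=26 → close Greywater (overflow 21)
  26÷3 = 8 each, +1 to first 2
Round 5: Cedarfen=31 Fernhollow=34 Hollowpine=34 → close Cedarfen (overflow 26)
  31÷2 = 15 each, +1 to first 1
Round 6: Fernhollow=50 Hollowpine=49 → close Hollowpine (overflow 40)
  49÷1 = 49 each, +1 to first 0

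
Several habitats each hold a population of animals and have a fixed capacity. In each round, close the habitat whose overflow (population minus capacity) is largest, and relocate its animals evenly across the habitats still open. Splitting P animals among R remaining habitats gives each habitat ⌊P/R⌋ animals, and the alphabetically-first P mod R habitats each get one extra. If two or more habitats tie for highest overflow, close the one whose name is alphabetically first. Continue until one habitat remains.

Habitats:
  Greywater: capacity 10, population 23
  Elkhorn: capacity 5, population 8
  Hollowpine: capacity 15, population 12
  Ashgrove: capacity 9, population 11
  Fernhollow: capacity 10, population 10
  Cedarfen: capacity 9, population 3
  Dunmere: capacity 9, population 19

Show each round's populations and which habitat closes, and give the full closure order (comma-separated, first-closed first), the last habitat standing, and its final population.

Round 1: Ashgrove=11 Cedarfen=3 Dunmere=19 Elkhorn=8 Fernhollow=10 Greywater=23 Hollowpine=12 → close Greywater (overflow 13)
  23÷6 = 3 each, +1 to first 5
Round 2: Ashgrove=15 Cedarfen=7 Dunmere=23 Elkhorn=12 Fernhollow=14 Hollowpine=15 → close Dunmere (overflow 14)
  23÷5 = 4 each, +1 to first 3
Round 3: Ashgrove=20 Cedarfen=12 Elkhorn=17 Fernhollow=18 Hollowpine=19 → close Elkhorn (overflow 12)
  17÷4 = 4 each, +1 to first 1
Round 4: Ashgrove=25 Cedarfen=16 Fernhollow=22 Hollowpine=23 → close Ashgrove (overflow 16)
  25÷3 = 8 each, +1 to first 1
Round 5: Cedarfen=25 Fernhollow=30 Hollowpine=31 → close Fernhollow (overflow 20)
  30÷2 = 15 each, +1 to first 0
Round 6: Cedarfen=40 Hollowpine=46 → close Cedarfen (overflow 31)
  40÷1 = 40 each, +1 to first 0

Closure order: Greywater, Dunmere, Elkhorn, Ashgrove, Fernhollow, Cedarfen
Last habitat: Hollowpine with 86 animals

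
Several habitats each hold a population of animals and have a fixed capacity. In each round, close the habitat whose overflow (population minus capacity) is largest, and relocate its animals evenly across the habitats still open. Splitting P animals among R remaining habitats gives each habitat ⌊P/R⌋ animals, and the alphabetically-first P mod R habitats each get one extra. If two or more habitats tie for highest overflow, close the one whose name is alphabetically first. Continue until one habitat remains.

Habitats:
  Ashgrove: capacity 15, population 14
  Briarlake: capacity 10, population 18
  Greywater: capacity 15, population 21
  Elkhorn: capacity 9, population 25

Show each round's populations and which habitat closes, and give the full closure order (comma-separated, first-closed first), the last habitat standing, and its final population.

Round 1: Ashgrove=14 Briarlake=18 Elkhorn=25 Greywater=21 → close Elkhorn (overflow 16)
  25÷3 = 8 each, +1 to first 1
Round 2: Ashgrove=23 Briarlake=26 Greywater=29 → close Briarlake (overflow 16)
  26÷2 = 13 each, +1 to first 0
Round 3: Ashgrove=36 Greywater=42 → close Greywater (overflow 27)
  42÷1 = 42 each, +1 to first 0

Closure order: Elkhorn, Briarlake, Greywater
Last habitat: Ashgrove with 78 animals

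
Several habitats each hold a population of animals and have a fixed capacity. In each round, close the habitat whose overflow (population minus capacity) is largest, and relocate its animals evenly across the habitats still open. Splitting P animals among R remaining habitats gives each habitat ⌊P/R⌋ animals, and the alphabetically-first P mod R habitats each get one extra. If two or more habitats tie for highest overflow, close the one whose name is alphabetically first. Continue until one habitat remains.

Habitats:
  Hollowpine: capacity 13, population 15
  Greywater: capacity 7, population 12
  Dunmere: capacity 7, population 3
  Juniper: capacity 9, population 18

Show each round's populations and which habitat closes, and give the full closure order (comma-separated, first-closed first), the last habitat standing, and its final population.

Round 1: Dunmere=3 Greywater=12 Hollowpine=15 Juniper=18 → close Juniper (overflow 9)
  18÷3 = 6 each, +1 to first 0
Round 2: Dunmere=9 Greywater=18 Hollowpine=21 → close Greywater (overflow 11)
  18÷2 = 9 each, +1 to first 0
Round 3: Dunmere=18 Hollowpine=30 → close Hollowpine (overflow 17)
  30÷1 = 30 each, +1 to first 0

Closure order: Juniper, Greywater, Hollowpine
Last habitat: Dunmere with 48 animals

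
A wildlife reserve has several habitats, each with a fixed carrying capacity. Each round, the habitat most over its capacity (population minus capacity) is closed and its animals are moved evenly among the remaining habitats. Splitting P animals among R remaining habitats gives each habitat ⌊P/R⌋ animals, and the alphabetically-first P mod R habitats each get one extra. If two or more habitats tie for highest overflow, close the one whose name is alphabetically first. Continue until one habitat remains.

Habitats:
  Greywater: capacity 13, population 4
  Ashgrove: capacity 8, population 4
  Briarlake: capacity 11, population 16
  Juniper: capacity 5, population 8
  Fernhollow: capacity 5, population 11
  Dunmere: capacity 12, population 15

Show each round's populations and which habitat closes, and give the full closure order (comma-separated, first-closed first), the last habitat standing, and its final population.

Closure order: Fernhollow, Briarlake, Dunmere, Juniper, Ashgrove
Last habitat: Greywater with 58 animals

Round 1: Ashgrove=4 Briarlake=16 Dunmere=15 Fernhollow=11 Greywater=4 Juniper=8 → close Fernhollow (overflow 6)
  11÷5 = 2 each, +1 to first 1
Round 2: Ashgrove=7 Briarlake=18 Dunmere=17 Greywater=6 Juniper=10 → close Briarlake (overflow 7)
  18÷4 = 4 each, +1 to first 2
Round 3: Ashgrove=12 Dunmere=22 Greywater=10 Juniper=14 → close Dunmere (overflow 10)
  22÷3 = 7 each, +1 to first 1
Round 4: Ashgrove=20 Greywater=17 Juniper=21 → close Juniper (overflow 16)
  21÷2 = 10 each, +1 to first 1
Round 5: Ashgrove=31 Greywater=27 → close Ashgrove (overflow 23)
  31÷1 = 31 each, +1 to first 0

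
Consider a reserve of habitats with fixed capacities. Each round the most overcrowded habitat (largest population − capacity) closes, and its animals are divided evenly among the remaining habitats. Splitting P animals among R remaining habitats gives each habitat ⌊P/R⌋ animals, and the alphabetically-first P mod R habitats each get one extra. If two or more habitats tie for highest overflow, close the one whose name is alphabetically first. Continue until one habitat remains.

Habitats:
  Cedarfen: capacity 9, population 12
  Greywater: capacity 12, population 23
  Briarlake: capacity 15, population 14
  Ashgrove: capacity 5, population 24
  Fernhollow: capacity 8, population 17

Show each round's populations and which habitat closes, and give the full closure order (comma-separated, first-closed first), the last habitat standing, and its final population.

Closure order: Ashgrove, Greywater, Fernhollow, Cedarfen
Last habitat: Briarlake with 90 animals

Round 1: Ashgrove=24 Briarlake=14 Cedarfen=12 Fernhollow=17 Greywater=23 → close Ashgrove (overflow 19)
  24÷4 = 6 each, +1 to first 0
Round 2: Briarlake=20 Cedarfen=18 Fernhollow=23 Greywater=29 → close Greywater (overflow 17)
  29÷3 = 9 each, +1 to first 2
Round 3: Briarlake=30 Cedarfen=28 Fernhollow=32 → close Fernhollow (overflow 24)
  32÷2 = 16 each, +1 to first 0
Round 4: Briarlake=46 Cedarfen=44 → close Cedarfen (overflow 35)
  44÷1 = 44 each, +1 to first 0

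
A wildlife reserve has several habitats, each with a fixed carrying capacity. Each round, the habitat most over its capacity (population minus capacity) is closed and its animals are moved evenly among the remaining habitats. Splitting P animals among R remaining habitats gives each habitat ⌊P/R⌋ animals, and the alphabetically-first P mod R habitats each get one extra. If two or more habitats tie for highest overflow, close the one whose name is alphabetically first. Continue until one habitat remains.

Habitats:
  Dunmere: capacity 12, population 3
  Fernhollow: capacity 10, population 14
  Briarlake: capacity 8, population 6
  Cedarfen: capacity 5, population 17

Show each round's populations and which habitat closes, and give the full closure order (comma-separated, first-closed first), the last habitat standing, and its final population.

Round 1: Briarlake=6 Cedarfen=17 Dunmere=3 Fernhollow=14 → close Cedarfen (overflow 12)
  17÷3 = 5 each, +1 to first 2
Round 2: Briarlake=12 Dunmere=9 Fernhollow=19 → close Fernhollow (overflow 9)
  19÷2 = 9 each, +1 to first 1
Round 3: Briarlake=22 Dunmere=18 → close Briarlake (overflow 14)
  22÷1 = 22 each, +1 to first 0

Closure order: Cedarfen, Fernhollow, Briarlake
Last habitat: Dunmere with 40 animals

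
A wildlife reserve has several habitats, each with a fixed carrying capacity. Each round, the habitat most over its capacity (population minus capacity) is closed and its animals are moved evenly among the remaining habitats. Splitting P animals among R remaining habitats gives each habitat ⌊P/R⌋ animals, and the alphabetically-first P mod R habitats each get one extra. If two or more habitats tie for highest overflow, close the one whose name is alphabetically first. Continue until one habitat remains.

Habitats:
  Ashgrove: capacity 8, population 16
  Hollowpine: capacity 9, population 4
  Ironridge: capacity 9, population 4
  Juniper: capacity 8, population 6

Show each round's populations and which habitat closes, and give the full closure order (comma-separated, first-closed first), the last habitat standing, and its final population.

Closure order: Ashgrove, Juniper, Hollowpine
Last habitat: Ironridge with 30 animals

Round 1: Ashgrove=16 Hollowpine=4 Ironridge=4 Juniper=6 → close Ashgrove (overflow 8)
  16÷3 = 5 each, +1 to first 1
Round 2: Hollowpine=10 Ironridge=9 Juniper=11 → close Juniper (overflow 3)
  11÷2 = 5 each, +1 to first 1
Round 3: Hollowpine=16 Ironridge=14 → close Hollowpine (overflow 7)
  16÷1 = 16 each, +1 to first 0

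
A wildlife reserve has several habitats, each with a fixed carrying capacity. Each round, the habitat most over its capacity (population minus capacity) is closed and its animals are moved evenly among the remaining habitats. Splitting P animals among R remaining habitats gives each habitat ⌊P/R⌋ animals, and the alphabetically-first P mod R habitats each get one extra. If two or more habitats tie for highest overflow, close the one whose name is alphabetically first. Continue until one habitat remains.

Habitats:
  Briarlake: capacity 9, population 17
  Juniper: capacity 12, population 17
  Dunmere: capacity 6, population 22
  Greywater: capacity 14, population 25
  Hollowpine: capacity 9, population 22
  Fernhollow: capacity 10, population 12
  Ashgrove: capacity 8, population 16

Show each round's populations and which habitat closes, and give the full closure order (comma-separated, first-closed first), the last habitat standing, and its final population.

Round 1: Ashgrove=16 Briarlake=17 Dunmere=22 Fernhollow=12 Greywater=25 Hollowpine=22 Juniper=17 → close Dunmere (overflow 16)
  22÷6 = 3 each, +1 to first 4
Round 2: Ashgrove=20 Briarlake=21 Fernhollow=16 Greywater=29 Hollowpine=25 Juniper=20 → close Hollowpine (overflow 16)
  25÷5 = 5 each, +1 to first 0
Round 3: Ashgrove=25 Briarlake=26 Fernhollow=21 Greywater=34 Juniper=25 → close Greywater (overflow 20)
  34÷4 = 8 each, +1 to first 2
Round 4: Ashgrove=34 Briarlake=35 Fernhollow=29 Juniper=33 → close Ashgrove (overflow 26)
  34÷3 = 11 each, +1 to first 1
Round 5: Briarlake=47 Fernhollow=40 Juniper=44 → close Briarlake (overflow 38)
  47÷2 = 23 each, +1 to first 1
Round 6: Fernhollow=64 Juniper=67 → close Juniper (overflow 55)
  67÷1 = 67 each, +1 to first 0

Closure order: Dunmere, Hollowpine, Greywater, Ashgrove, Briarlake, Juniper
Last habitat: Fernhollow with 131 animals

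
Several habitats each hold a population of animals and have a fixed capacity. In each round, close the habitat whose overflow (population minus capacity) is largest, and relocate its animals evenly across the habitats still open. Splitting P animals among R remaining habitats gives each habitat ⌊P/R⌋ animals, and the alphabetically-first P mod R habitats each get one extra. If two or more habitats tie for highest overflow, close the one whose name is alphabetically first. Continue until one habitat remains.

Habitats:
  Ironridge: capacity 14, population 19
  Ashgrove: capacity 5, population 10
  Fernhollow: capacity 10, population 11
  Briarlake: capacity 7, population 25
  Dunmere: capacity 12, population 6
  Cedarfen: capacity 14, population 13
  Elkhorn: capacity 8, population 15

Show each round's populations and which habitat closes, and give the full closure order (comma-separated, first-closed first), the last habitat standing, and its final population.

Round 1: Ashgrove=10 Briarlake=25 Cedarfen=13 Dunmere=6 Elkhorn=15 Fernhollow=11 Ironridge=19 → close Briarlake (overflow 18)
  25÷6 = 4 each, +1 to first 1
Round 2: Ashgrove=15 Cedarfen=17 Dunmere=10 Elkhorn=19 Fernhollow=15 Ironridge=23 → close Elkhorn (overflow 11)
  19÷5 = 3 each, +1 to first 4
Round 3: Ashgrove=19 Cedarfen=21 Dunmere=14 Fernhollow=19 Ironridge=26 → close Ashgrove (overflow 14)
  19÷4 = 4 each, +1 to first 3
Round 4: Cedarfen=26 Dunmere=19 Fernhollow=24 Ironridge=30 → close Ironridge (overflow 16)
  30÷3 = 10 each, +1 to first 0
Round 5: Cedarfen=36 Dunmere=29 Fernhollow=34 → close Fernhollow (overflow 24)
  34÷2 = 17 each, +1 to first 0
Round 6: Cedarfen=53 Dunmere=46 → close Cedarfen (overflow 39)
  53÷1 = 53 each, +1 to first 0

Closure order: Briarlake, Elkhorn, Ashgrove, Ironridge, Fernhollow, Cedarfen
Last habitat: Dunmere with 99 animals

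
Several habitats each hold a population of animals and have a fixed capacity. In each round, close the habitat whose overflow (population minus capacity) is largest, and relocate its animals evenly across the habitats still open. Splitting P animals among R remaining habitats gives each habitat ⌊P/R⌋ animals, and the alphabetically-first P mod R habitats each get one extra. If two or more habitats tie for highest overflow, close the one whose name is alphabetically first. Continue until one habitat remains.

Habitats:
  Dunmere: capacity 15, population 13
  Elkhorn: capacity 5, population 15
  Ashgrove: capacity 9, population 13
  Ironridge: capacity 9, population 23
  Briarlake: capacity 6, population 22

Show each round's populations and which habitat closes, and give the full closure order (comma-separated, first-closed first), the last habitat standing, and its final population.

Closure order: Briarlake, Ironridge, Elkhorn, Ashgrove
Last habitat: Dunmere with 86 animals

Round 1: Ashgrove=13 Briarlake=22 Dunmere=13 Elkhorn=15 Ironridge=23 → close Briarlake (overflow 16)
  22÷4 = 5 each, +1 to first 2
Round 2: Ashgrove=19 Dunmere=19 Elkhorn=20 Ironridge=28 → close Ironridge (overflow 19)
  28÷3 = 9 each, +1 to first 1
Round 3: Ashgrove=29 Dunmere=28 Elkhorn=29 → close Elkhorn (overflow 24)
  29÷2 = 14 each, +1 to first 1
Round 4: Ashgrove=44 Dunmere=42 → close Ashgrove (overflow 35)
  44÷1 = 44 each, +1 to first 0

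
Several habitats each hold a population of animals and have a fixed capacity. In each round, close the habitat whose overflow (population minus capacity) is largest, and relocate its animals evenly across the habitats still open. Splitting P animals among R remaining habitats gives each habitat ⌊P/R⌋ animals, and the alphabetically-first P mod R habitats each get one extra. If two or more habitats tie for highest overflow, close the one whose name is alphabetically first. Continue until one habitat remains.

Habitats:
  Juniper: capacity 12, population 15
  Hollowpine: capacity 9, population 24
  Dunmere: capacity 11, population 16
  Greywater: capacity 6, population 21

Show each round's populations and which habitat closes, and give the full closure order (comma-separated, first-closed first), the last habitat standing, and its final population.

Round 1: Dunmere=16 Greywater=21 Hollowpine=24 Juniper=15 → close Greywater (overflow 15)
  21÷3 = 7 each, +1 to first 0
Round 2: Dunmere=23 Hollowpine=31 Juniper=22 → close Hollowpine (overflow 22)
  31÷2 = 15 each, +1 to first 1
Round 3: Dunmere=39 Juniper=37 → close Dunmere (overflow 28)
  39÷1 = 39 each, +1 to first 0

Closure order: Greywater, Hollowpine, Dunmere
Last habitat: Juniper with 76 animals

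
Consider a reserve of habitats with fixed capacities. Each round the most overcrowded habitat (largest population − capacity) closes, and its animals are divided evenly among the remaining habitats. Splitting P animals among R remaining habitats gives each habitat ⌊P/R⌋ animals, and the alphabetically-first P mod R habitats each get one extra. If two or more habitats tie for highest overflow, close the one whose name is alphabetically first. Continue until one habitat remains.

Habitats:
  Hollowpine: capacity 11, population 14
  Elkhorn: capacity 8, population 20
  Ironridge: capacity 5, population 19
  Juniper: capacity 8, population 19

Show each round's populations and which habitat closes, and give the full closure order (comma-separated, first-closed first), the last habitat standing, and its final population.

Round 1: Elkhorn=20 Hollowpine=14 Ironridge=19 Juniper=19 → close Ironridge (overflow 14)
  19÷3 = 6 each, +1 to first 1
Round 2: Elkhorn=27 Hollowpine=20 Juniper=25 → close Elkhorn (overflow 19)
  27÷2 = 13 each, +1 to first 1
Round 3: Hollowpine=34 Juniper=38 → close Juniper (overflow 30)
  38÷1 = 38 each, +1 to first 0

Closure order: Ironridge, Elkhorn, Juniper
Last habitat: Hollowpine with 72 animals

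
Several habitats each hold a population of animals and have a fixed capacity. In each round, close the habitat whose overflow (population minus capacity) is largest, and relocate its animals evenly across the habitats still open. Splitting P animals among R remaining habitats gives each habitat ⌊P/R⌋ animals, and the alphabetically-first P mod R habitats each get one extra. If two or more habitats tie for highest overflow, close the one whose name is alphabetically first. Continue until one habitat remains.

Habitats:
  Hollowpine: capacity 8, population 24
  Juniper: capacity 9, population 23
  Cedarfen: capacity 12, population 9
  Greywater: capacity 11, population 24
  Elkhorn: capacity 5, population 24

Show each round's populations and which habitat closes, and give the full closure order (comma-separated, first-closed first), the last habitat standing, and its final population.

Closure order: Elkhorn, Hollowpine, Juniper, Greywater
Last habitat: Cedarfen with 104 animals

Round 1: Cedarfen=9 Elkhorn=24 Greywater=24 Hollowpine=24 Juniper=23 → close Elkhorn (overflow 19)
  24÷4 = 6 each, +1 to first 0
Round 2: Cedarfen=15 Greywater=30 Hollowpine=30 Juniper=29 → close Hollowpine (overflow 22)
  30÷3 = 10 each, +1 to first 0
Round 3: Cedarfen=25 Greywater=40 Juniper=39 → close Juniper (overflow 30)
  39÷2 = 19 each, +1 to first 1
Round 4: Cedarfen=45 Greywater=59 → close Greywater (overflow 48)
  59÷1 = 59 each, +1 to first 0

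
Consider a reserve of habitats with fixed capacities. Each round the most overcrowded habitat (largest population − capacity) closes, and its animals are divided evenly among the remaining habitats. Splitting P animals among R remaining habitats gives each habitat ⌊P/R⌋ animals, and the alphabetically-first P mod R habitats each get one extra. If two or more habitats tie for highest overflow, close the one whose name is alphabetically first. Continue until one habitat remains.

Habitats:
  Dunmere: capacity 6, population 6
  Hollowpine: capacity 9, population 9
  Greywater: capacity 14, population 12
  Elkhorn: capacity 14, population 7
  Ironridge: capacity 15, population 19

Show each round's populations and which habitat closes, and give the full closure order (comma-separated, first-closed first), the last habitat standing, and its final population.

Closure order: Ironridge, Dunmere, Greywater, Hollowpine
Last habitat: Elkhorn with 53 animals

Round 1: Dunmere=6 Elkhorn=7 Greywater=12 Hollowpine=9 Ironridge=19 → close Ironridge (overflow 4)
  19÷4 = 4 each, +1 to first 3
Round 2: Dunmere=11 Elkhorn=12 Greywater=17 Hollowpine=13 → close Dunmere (overflow 5)
  11÷3 = 3 each, +1 to first 2
Round 3: Elkhorn=16 Greywater=21 Hollowpine=16 → close Greywater (overflow 7)
  21÷2 = 10 each, +1 to first 1
Round 4: Elkhorn=27 Hollowpine=26 → close Hollowpine (overflow 17)
  26÷1 = 26 each, +1 to first 0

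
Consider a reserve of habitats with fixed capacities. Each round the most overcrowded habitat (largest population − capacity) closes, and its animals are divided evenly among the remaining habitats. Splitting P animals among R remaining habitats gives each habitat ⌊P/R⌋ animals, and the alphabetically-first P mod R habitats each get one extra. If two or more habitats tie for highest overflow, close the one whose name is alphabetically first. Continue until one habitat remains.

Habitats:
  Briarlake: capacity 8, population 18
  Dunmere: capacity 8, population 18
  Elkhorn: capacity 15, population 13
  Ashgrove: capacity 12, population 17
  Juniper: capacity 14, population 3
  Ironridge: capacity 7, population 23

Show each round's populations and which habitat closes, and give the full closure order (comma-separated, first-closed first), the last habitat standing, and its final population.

Closure order: Ironridge, Briarlake, Dunmere, Ashgrove, Elkhorn
Last habitat: Juniper with 92 animals

Round 1: Ashgrove=17 Briarlake=18 Dunmere=18 Elkhorn=13 Ironridge=23 Juniper=3 → close Ironridge (overflow 16)
  23÷5 = 4 each, +1 to first 3
Round 2: Ashgrove=22 Briarlake=23 Dunmere=23 Elkhorn=17 Juniper=7 → close Briarlake (overflow 15)
  23÷4 = 5 each, +1 to first 3
Round 3: Ashgrove=28 Dunmere=29 Elkhorn=23 Juniper=12 → close Dunmere (overflow 21)
  29÷3 = 9 each, +1 to first 2
Round 4: Ashgrove=38 Elkhorn=33 Juniper=21 → close Ashgrove (overflow 26)
  38÷2 = 19 each, +1 to first 0
Round 5: Elkhorn=52 Juniper=40 → close Elkhorn (overflow 37)
  52÷1 = 52 each, +1 to first 0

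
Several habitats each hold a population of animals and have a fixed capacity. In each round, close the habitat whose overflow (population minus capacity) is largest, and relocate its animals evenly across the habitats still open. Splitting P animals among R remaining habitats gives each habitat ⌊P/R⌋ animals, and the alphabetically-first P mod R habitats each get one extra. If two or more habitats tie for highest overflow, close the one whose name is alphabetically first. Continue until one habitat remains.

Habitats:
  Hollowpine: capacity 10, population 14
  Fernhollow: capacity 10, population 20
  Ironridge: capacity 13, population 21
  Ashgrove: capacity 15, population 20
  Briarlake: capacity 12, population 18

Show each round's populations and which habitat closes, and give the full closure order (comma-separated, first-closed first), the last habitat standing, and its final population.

Round 1: Ashgrove=20 Briarlake=18 Fernhollow=20 Hollowpine=14 Ironridge=21 → close Fernhollow (overflow 10)
  20÷4 = 5 each, +1 to first 0
Round 2: Ashgrove=25 Briarlake=23 Hollowpine=19 Ironridge=26 → close Ironridge (overflow 13)
  26÷3 = 8 each, +1 to first 2
Round 3: Ashgrove=34 Briarlake=32 Hollowpine=27 → close Briarlake (overflow 20)
  32÷2 = 16 each, +1 to first 0
Round 4: Ashgrove=50 Hollowpine=43 → close Ashgrove (overflow 35)
  50÷1 = 50 each, +1 to first 0

Closure order: Fernhollow, Ironridge, Briarlake, Ashgrove
Last habitat: Hollowpine with 93 animals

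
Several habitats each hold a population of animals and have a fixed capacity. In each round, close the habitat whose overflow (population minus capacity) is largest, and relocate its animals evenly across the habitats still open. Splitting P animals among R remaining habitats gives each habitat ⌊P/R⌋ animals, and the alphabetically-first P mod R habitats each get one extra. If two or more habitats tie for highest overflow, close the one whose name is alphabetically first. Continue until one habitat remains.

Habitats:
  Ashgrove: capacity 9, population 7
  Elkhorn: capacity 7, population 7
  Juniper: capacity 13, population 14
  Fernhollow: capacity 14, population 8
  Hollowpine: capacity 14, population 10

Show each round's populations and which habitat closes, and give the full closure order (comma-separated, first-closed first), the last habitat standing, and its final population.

Closure order: Juniper, Elkhorn, Ashgrove, Fernhollow
Last habitat: Hollowpine with 46 animals

Round 1: Ashgrove=7 Elkhorn=7 Fernhollow=8 Hollowpine=10 Juniper=14 → close Juniper (overflow 1)
  14÷4 = 3 each, +1 to first 2
Round 2: Ashgrove=11 Elkhorn=11 Fernhollow=11 Hollowpine=13 → close Elkhorn (overflow 4)
  11÷3 = 3 each, +1 to first 2
Round 3: Ashgrove=15 Fernhollow=15 Hollowpine=16 → close Ashgrove (overflow 6)
  15÷2 = 7 each, +1 to first 1
Round 4: Fernhollow=23 Hollowpine=23 → close Fernhollow (overflow 9)
  23÷1 = 23 each, +1 to first 0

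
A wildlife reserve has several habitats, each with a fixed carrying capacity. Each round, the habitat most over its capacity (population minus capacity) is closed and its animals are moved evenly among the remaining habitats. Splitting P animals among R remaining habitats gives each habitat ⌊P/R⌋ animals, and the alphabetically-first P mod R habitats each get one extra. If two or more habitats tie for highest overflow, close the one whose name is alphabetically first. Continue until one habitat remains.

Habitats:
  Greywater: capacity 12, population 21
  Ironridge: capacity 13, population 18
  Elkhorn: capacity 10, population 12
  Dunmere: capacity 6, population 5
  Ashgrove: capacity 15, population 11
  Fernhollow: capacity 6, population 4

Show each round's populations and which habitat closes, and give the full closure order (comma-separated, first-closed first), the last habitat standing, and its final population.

Round 1: Ashgrove=11 Dunmere=5 Elkhorn=12 Fernhollow=4 Greywater=21 Ironridge=18 → close Greywater (overflow 9)
  21÷5 = 4 each, +1 to first 1
Round 2: Ashgrove=16 Dunmere=9 Elkhorn=16 Fernhollow=8 Ironridge=22 → close Ironridge (overflow 9)
  22÷4 = 5 each, +1 to first 2
Round 3: Ashgrove=22 Dunmere=15 Elkhorn=21 Fernhollow=13 → close Elkhorn (overflow 11)
  21÷3 = 7 each, +1 to first 0
Round 4: Ashgrove=29 Dunmere=22 Fernhollow=20 → close Dunmere (overflow 16)
  22÷2 = 11 each, +1 to first 0
Round 5: Ashgrove=40 Fernhollow=31 → close Ashgrove (overflow 25)
  40÷1 = 40 each, +1 to first 0

Closure order: Greywater, Ironridge, Elkhorn, Dunmere, Ashgrove
Last habitat: Fernhollow with 71 animals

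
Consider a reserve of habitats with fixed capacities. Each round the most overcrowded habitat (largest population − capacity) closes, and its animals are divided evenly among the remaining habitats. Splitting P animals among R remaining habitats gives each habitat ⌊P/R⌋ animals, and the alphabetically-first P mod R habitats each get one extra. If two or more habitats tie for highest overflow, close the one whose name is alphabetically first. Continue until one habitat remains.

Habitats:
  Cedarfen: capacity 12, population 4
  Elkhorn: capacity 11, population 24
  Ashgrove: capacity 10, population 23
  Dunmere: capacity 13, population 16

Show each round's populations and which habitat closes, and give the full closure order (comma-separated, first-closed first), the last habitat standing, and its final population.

Closure order: Ashgrove, Elkhorn, Dunmere
Last habitat: Cedarfen with 67 animals

Round 1: Ashgrove=23 Cedarfen=4 Dunmere=16 Elkhorn=24 → close Ashgrove (overflow 13)
  23÷3 = 7 each, +1 to first 2
Round 2: Cedarfen=12 Dunmere=24 Elkhorn=31 → close Elkhorn (overflow 20)
  31÷2 = 15 each, +1 to first 1
Round 3: Cedarfen=28 Dunmere=39 → close Dunmere (overflow 26)
  39÷1 = 39 each, +1 to first 0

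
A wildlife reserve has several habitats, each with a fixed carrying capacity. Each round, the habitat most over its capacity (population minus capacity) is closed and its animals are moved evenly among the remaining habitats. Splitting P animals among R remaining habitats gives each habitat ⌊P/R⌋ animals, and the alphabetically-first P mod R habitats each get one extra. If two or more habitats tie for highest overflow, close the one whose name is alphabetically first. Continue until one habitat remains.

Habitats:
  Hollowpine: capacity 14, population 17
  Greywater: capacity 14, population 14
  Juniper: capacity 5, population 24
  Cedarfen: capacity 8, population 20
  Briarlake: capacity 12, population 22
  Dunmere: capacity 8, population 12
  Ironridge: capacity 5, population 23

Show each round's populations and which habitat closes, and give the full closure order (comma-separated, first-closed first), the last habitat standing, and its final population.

Closure order: Juniper, Ironridge, Cedarfen, Briarlake, Dunmere, Hollowpine
Last habitat: Greywater with 132 animals

Round 1: Briarlake=22 Cedarfen=20 Dunmere=12 Greywater=14 Hollowpine=17 Ironridge=23 Juniper=24 → close Juniper (overflow 19)
  24÷6 = 4 each, +1 to first 0
Round 2: Briarlake=26 Cedarfen=24 Dunmere=16 Greywater=18 Hollowpine=21 Ironridge=27 → close Ironridge (overflow 22)
  27÷5 = 5 each, +1 to first 2
Round 3: Briarlake=32 Cedarfen=30 Dunmere=21 Greywater=23 Hollowpine=26 → close Cedarfen (overflow 22)
  30÷4 = 7 each, +1 to first 2
Round 4: Briarlake=40 Dunmere=29 Greywater=30 Hollowpine=33 → close Briarlake (overflow 28)
  40÷3 = 13 each, +1 to first 1
Round 5: Dunmere=43 Greywater=43 Hollowpine=46 → close Dunmere (overflow 35)
  43÷2 = 21 each, +1 to first 1
Round 6: Greywater=65 Hollowpine=67 → close Hollowpine (overflow 53)
  67÷1 = 67 each, +1 to first 0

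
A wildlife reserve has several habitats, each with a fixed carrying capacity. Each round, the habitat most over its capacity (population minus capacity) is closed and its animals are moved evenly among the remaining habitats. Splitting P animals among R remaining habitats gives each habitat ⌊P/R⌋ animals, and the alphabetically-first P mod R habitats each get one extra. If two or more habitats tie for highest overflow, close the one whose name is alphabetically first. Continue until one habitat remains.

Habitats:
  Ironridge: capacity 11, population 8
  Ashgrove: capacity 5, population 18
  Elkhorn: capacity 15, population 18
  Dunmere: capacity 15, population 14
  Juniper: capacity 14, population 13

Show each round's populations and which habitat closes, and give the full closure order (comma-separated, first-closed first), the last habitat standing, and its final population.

Closure order: Ashgrove, Elkhorn, Dunmere, Ironridge
Last habitat: Juniper with 71 animals

Round 1: Ashgrove=18 Dunmere=14 Elkhorn=18 Ironridge=8 Juniper=13 → close Ashgrove (overflow 13)
  18÷4 = 4 each, +1 to first 2
Round 2: Dunmere=19 Elkhorn=23 Ironridge=12 Juniper=17 → close Elkhorn (overflow 8)
  23÷3 = 7 each, +1 to first 2
Round 3: Dunmere=27 Ironridge=20 Juniper=24 → close Dunmere (overflow 12)
  27÷2 = 13 each, +1 to first 1
Round 4: Ironridge=34 Juniper=37 → close Ironridge (overflow 23)
  34÷1 = 34 each, +1 to first 0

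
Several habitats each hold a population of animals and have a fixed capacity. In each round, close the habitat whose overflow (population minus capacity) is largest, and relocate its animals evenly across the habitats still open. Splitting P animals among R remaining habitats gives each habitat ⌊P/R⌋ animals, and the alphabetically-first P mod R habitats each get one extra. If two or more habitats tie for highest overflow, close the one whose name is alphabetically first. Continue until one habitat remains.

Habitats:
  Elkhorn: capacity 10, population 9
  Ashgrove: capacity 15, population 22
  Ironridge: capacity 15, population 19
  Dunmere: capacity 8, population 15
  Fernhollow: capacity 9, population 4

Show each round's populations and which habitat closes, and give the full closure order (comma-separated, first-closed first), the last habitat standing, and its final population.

Closure order: Ashgrove, Dunmere, Ironridge, Elkhorn
Last habitat: Fernhollow with 69 animals

Round 1: Ashgrove=22 Dunmere=15 Elkhorn=9 Fernhollow=4 Ironridge=19 → close Ashgrove (overflow 7)
  22÷4 = 5 each, +1 to first 2
Round 2: Dunmere=21 Elkhorn=15 Fernhollow=9 Ironridge=24 → close Dunmere (overflow 13)
  21÷3 = 7 each, +1 to first 0
Round 3: Elkhorn=22 Fernhollow=16 Ironridge=31 → close Ironridge (overflow 16)
  31÷2 = 15 each, +1 to first 1
Round 4: Elkhorn=38 Fernhollow=31 → close Elkhorn (overflow 28)
  38÷1 = 38 each, +1 to first 0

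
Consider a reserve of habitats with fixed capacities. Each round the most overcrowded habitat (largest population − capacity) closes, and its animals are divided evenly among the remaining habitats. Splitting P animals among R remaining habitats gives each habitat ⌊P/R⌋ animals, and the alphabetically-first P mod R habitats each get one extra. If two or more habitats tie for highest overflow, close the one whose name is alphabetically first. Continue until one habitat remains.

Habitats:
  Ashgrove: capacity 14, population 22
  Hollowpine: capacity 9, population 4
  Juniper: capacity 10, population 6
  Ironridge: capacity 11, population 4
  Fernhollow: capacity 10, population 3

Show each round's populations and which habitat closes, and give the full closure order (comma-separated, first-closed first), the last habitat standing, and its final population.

Closure order: Ashgrove, Hollowpine, Juniper, Fernhollow
Last habitat: Ironridge with 39 animals

Round 1: Ashgrove=22 Fernhollow=3 Hollowpine=4 Ironridge=4 Juniper=6 → close Ashgrove (overflow 8)
  22÷4 = 5 each, +1 to first 2
Round 2: Fernhollow=9 Hollowpine=10 Ironridge=9 Juniper=11 → close Hollowpine (overflow 1)
  10÷3 = 3 each, +1 to first 1
Round 3: Fernhollow=13 Ironridge=12 Juniper=14 → close Juniper (overflow 4)
  14÷2 = 7 each, +1 to first 0
Round 4: Fernhollow=20 Ironridge=19 → close Fernhollow (overflow 10)
  20÷1 = 20 each, +1 to first 0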